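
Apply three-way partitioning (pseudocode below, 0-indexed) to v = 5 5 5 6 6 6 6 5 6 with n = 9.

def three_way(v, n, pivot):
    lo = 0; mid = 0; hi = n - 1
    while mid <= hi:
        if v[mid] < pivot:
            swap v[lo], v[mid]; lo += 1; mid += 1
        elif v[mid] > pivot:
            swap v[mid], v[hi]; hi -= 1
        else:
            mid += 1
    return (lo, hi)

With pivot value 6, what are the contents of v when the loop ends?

5 5 5 5 6 6 6 6 6

lo=0 mid=0 hi=8
5<6: swap(0,0), lo=1 mid=1 ⇒ 5 5 5 6 6 6 6 5 6
5<6: swap(1,1), lo=2 mid=2 ⇒ 5 5 5 6 6 6 6 5 6
5<6: swap(2,2), lo=3 mid=3 ⇒ 5 5 5 6 6 6 6 5 6
6=6: mid=4
6=6: mid=5
6=6: mid=6
6=6: mid=7
5<6: swap(3,7), lo=4 mid=8 ⇒ 5 5 5 5 6 6 6 6 6
6=6: mid=9
done. lo=4 hi=8; v=5 5 5 5 6 6 6 6 6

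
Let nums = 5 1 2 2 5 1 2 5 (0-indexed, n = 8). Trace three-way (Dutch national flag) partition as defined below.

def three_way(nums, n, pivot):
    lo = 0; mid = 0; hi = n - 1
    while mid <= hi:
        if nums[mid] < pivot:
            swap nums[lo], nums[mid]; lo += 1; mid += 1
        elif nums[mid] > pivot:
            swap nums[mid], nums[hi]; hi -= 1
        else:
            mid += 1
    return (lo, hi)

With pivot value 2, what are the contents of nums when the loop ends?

1 1 2 2 2 5 5 5

pivot = 2; lo=0, mid=0, hi=7
nums[mid]=5>2: swap nums[0],nums[7]; hi=6 → 5 1 2 2 5 1 2 5
nums[mid]=5>2: swap nums[0],nums[6]; hi=5 → 2 1 2 2 5 1 5 5
nums[mid]=2=2: mid=1
nums[mid]=1<2: swap nums[0],nums[1]; lo=1,mid=2 → 1 2 2 2 5 1 5 5
nums[mid]=2=2: mid=3
nums[mid]=2=2: mid=4
nums[mid]=5>2: swap nums[4],nums[5]; hi=4 → 1 2 2 2 1 5 5 5
nums[mid]=1<2: swap nums[1],nums[4]; lo=2,mid=5 → 1 1 2 2 2 5 5 5
end: lo=2, hi=4; nums = 1 1 2 2 2 5 5 5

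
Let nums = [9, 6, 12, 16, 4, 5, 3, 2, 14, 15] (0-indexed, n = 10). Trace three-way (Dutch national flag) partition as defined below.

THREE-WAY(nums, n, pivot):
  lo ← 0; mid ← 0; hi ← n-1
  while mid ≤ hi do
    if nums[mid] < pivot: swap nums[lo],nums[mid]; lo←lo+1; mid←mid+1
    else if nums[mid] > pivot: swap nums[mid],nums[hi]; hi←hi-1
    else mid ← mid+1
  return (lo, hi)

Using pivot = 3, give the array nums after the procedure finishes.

[2, 3, 16, 4, 5, 12, 6, 14, 15, 9]

pivot = 3; lo=0, mid=0, hi=9
nums[mid]=9>3: swap nums[0],nums[9]; hi=8 → [15, 6, 12, 16, 4, 5, 3, 2, 14, 9]
nums[mid]=15>3: swap nums[0],nums[8]; hi=7 → [14, 6, 12, 16, 4, 5, 3, 2, 15, 9]
nums[mid]=14>3: swap nums[0],nums[7]; hi=6 → [2, 6, 12, 16, 4, 5, 3, 14, 15, 9]
nums[mid]=2<3: swap nums[0],nums[0]; lo=1,mid=1 → [2, 6, 12, 16, 4, 5, 3, 14, 15, 9]
nums[mid]=6>3: swap nums[1],nums[6]; hi=5 → [2, 3, 12, 16, 4, 5, 6, 14, 15, 9]
nums[mid]=3=3: mid=2
nums[mid]=12>3: swap nums[2],nums[5]; hi=4 → [2, 3, 5, 16, 4, 12, 6, 14, 15, 9]
nums[mid]=5>3: swap nums[2],nums[4]; hi=3 → [2, 3, 4, 16, 5, 12, 6, 14, 15, 9]
nums[mid]=4>3: swap nums[2],nums[3]; hi=2 → [2, 3, 16, 4, 5, 12, 6, 14, 15, 9]
nums[mid]=16>3: swap nums[2],nums[2]; hi=1 → [2, 3, 16, 4, 5, 12, 6, 14, 15, 9]
end: lo=1, hi=1; nums = [2, 3, 16, 4, 5, 12, 6, 14, 15, 9]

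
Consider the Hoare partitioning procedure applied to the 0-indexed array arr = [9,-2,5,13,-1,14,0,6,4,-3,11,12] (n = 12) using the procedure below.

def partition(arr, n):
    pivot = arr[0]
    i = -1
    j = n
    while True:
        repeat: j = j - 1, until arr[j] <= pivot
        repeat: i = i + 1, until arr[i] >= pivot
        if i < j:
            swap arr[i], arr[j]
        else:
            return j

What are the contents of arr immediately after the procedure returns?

[-3,-2,5,4,-1,6,0,14,13,9,11,12]

pivot = arr[0] = 9; i = -1, j = 12
j→9 (arr[9]=-3≤9), i→0 (arr[0]=9≥9); i<j, swap → [-3,-2,5,13,-1,14,0,6,4,9,11,12]
j→8 (arr[8]=4≤9), i→3 (arr[3]=13≥9); i<j, swap → [-3,-2,5,4,-1,14,0,6,13,9,11,12]
j→7 (arr[7]=6≤9), i→5 (arr[5]=14≥9); i<j, swap → [-3,-2,5,4,-1,6,0,14,13,9,11,12]
j→6, i→7; i≥j, return j=6. arr = [-3,-2,5,4,-1,6,0,14,13,9,11,12]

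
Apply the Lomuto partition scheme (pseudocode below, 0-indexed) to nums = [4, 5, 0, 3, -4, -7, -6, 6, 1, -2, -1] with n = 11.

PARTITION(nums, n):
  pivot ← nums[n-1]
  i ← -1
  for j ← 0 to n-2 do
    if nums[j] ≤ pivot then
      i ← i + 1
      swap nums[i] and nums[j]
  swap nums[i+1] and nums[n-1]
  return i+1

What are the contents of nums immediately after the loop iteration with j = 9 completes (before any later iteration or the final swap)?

[-4, -7, -6, -2, 4, 5, 0, 6, 1, 3, -1]

pivot = nums[10] = -1; i = -1
j=0: nums[0]=4 > -1 → no swap
j=1: nums[1]=5 > -1 → no swap
j=2: nums[2]=0 > -1 → no swap
j=3: nums[3]=3 > -1 → no swap
j=4: nums[4]=-4 ≤ -1 → i=0, swap nums[0],nums[4] → [-4, 5, 0, 3, 4, -7, -6, 6, 1, -2, -1]
j=5: nums[5]=-7 ≤ -1 → i=1, swap nums[1],nums[5] → [-4, -7, 0, 3, 4, 5, -6, 6, 1, -2, -1]
j=6: nums[6]=-6 ≤ -1 → i=2, swap nums[2],nums[6] → [-4, -7, -6, 3, 4, 5, 0, 6, 1, -2, -1]
j=7: nums[7]=6 > -1 → no swap
j=8: nums[8]=1 > -1 → no swap
j=9: nums[9]=-2 ≤ -1 → i=3, swap nums[3],nums[9] → [-4, -7, -6, -2, 4, 5, 0, 6, 1, 3, -1]
(after j=9) nums = [-4, -7, -6, -2, 4, 5, 0, 6, 1, 3, -1]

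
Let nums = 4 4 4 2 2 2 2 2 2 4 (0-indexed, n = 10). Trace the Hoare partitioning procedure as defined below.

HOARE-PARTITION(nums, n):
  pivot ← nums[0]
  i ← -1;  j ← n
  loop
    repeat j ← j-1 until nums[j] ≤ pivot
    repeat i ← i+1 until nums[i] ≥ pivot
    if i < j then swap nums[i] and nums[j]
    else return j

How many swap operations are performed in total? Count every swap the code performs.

3

pivot=4
j stops at 9 (4), i stops at 0 (4); swap ⇒ 4 4 4 2 2 2 2 2 2 4
j stops at 8 (2), i stops at 1 (4); swap ⇒ 4 2 4 2 2 2 2 2 4 4
j stops at 7 (2), i stops at 2 (4); swap ⇒ 4 2 2 2 2 2 2 4 4 4
j stops at 6, i stops at 7; i≥j ⇒ return 6. nums=4 2 2 2 2 2 2 4 4 4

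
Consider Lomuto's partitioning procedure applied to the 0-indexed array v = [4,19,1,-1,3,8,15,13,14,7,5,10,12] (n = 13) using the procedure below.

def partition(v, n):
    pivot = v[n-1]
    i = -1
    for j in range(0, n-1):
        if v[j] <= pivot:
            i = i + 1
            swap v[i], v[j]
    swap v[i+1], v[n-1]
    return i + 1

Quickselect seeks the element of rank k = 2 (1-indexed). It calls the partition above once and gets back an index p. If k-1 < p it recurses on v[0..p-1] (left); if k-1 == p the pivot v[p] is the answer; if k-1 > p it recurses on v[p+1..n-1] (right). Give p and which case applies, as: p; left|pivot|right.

8; left

pivot = v[12] = 12; i = -1
j=0: v[0]=4 ≤ 12 → i=0, swap v[0],v[0] (no change) → [4,19,1,-1,3,8,15,13,14,7,5,10,12]
j=1: v[1]=19 > 12 → no swap
j=2: v[2]=1 ≤ 12 → i=1, swap v[1],v[2] → [4,1,19,-1,3,8,15,13,14,7,5,10,12]
j=3: v[3]=-1 ≤ 12 → i=2, swap v[2],v[3] → [4,1,-1,19,3,8,15,13,14,7,5,10,12]
j=4: v[4]=3 ≤ 12 → i=3, swap v[3],v[4] → [4,1,-1,3,19,8,15,13,14,7,5,10,12]
j=5: v[5]=8 ≤ 12 → i=4, swap v[4],v[5] → [4,1,-1,3,8,19,15,13,14,7,5,10,12]
j=6: v[6]=15 > 12 → no swap
j=7: v[7]=13 > 12 → no swap
j=8: v[8]=14 > 12 → no swap
j=9: v[9]=7 ≤ 12 → i=5, swap v[5],v[9] → [4,1,-1,3,8,7,15,13,14,19,5,10,12]
j=10: v[10]=5 ≤ 12 → i=6, swap v[6],v[10] → [4,1,-1,3,8,7,5,13,14,19,15,10,12]
j=11: v[11]=10 ≤ 12 → i=7, swap v[7],v[11] → [4,1,-1,3,8,7,5,10,14,19,15,13,12]
final swap v[8],v[12] → [4,1,-1,3,8,7,5,10,12,19,15,13,14]; return 8
p = 8; k-1 = 1 < 8 ⇒ left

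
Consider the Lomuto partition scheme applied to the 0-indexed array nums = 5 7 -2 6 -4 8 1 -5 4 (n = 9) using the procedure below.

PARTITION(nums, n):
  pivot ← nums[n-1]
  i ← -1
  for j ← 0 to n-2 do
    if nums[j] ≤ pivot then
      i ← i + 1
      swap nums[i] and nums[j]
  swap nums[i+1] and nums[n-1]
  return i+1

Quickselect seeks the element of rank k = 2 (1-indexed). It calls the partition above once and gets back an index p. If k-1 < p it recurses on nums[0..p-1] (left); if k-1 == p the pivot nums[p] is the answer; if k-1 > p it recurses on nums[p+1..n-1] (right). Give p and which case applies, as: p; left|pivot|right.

pivot=4, i=-1
j=0: 5>4, skip
j=1: 7>4, skip
j=2: -2≤4, i=0, swap(0,2) ⇒ -2 7 5 6 -4 8 1 -5 4
j=3: 6>4, skip
j=4: -4≤4, i=1, swap(1,4) ⇒ -2 -4 5 6 7 8 1 -5 4
j=5: 8>4, skip
j=6: 1≤4, i=2, swap(2,6) ⇒ -2 -4 1 6 7 8 5 -5 4
j=7: -5≤4, i=3, swap(3,7) ⇒ -2 -4 1 -5 7 8 5 6 4
swap(4,8) ⇒ -2 -4 1 -5 4 8 5 6 7; return 4
p = 4; k-1 = 1 < 4 ⇒ left

4; left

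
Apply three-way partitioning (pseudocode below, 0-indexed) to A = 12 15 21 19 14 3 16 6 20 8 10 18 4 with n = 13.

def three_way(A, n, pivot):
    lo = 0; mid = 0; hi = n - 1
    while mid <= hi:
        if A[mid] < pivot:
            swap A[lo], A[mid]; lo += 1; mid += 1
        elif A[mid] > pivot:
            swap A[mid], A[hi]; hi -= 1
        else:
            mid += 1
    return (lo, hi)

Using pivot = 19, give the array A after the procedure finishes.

12 15 4 14 3 16 6 18 8 10 19 20 21

lo=0 mid=0 hi=12
12<19: swap(0,0), lo=1 mid=1 ⇒ 12 15 21 19 14 3 16 6 20 8 10 18 4
15<19: swap(1,1), lo=2 mid=2 ⇒ 12 15 21 19 14 3 16 6 20 8 10 18 4
21>19: swap(2,12), hi=11 ⇒ 12 15 4 19 14 3 16 6 20 8 10 18 21
4<19: swap(2,2), lo=3 mid=3 ⇒ 12 15 4 19 14 3 16 6 20 8 10 18 21
19=19: mid=4
14<19: swap(3,4), lo=4 mid=5 ⇒ 12 15 4 14 19 3 16 6 20 8 10 18 21
3<19: swap(4,5), lo=5 mid=6 ⇒ 12 15 4 14 3 19 16 6 20 8 10 18 21
16<19: swap(5,6), lo=6 mid=7 ⇒ 12 15 4 14 3 16 19 6 20 8 10 18 21
6<19: swap(6,7), lo=7 mid=8 ⇒ 12 15 4 14 3 16 6 19 20 8 10 18 21
20>19: swap(8,11), hi=10 ⇒ 12 15 4 14 3 16 6 19 18 8 10 20 21
18<19: swap(7,8), lo=8 mid=9 ⇒ 12 15 4 14 3 16 6 18 19 8 10 20 21
8<19: swap(8,9), lo=9 mid=10 ⇒ 12 15 4 14 3 16 6 18 8 19 10 20 21
10<19: swap(9,10), lo=10 mid=11 ⇒ 12 15 4 14 3 16 6 18 8 10 19 20 21
done. lo=10 hi=10; A=12 15 4 14 3 16 6 18 8 10 19 20 21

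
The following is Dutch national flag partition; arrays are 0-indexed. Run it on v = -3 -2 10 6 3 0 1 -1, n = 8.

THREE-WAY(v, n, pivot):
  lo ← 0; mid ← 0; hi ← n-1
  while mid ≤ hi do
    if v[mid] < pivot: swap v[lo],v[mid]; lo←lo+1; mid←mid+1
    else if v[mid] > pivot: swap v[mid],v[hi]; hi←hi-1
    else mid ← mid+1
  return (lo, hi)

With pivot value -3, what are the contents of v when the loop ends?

-3 10 6 3 0 1 -1 -2

pivot = -3; lo=0, mid=0, hi=7
v[mid]=-3=-3: mid=1
v[mid]=-2>-3: swap v[1],v[7]; hi=6 → -3 -1 10 6 3 0 1 -2
v[mid]=-1>-3: swap v[1],v[6]; hi=5 → -3 1 10 6 3 0 -1 -2
v[mid]=1>-3: swap v[1],v[5]; hi=4 → -3 0 10 6 3 1 -1 -2
v[mid]=0>-3: swap v[1],v[4]; hi=3 → -3 3 10 6 0 1 -1 -2
v[mid]=3>-3: swap v[1],v[3]; hi=2 → -3 6 10 3 0 1 -1 -2
v[mid]=6>-3: swap v[1],v[2]; hi=1 → -3 10 6 3 0 1 -1 -2
v[mid]=10>-3: swap v[1],v[1]; hi=0 → -3 10 6 3 0 1 -1 -2
end: lo=0, hi=0; v = -3 10 6 3 0 1 -1 -2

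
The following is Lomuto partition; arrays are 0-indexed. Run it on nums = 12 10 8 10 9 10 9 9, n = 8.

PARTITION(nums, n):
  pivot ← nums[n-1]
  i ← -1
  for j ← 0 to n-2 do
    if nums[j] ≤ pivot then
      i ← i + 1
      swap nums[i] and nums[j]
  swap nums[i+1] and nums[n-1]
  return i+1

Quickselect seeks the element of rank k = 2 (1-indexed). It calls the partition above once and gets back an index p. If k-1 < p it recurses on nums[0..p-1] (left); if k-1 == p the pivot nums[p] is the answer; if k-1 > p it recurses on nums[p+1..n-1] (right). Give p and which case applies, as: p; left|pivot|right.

3; left

pivot = nums[7] = 9; i = -1
j=0: nums[0]=12 > 9 → no swap
j=1: nums[1]=10 > 9 → no swap
j=2: nums[2]=8 ≤ 9 → i=0, swap nums[0],nums[2] → 8 10 12 10 9 10 9 9
j=3: nums[3]=10 > 9 → no swap
j=4: nums[4]=9 ≤ 9 → i=1, swap nums[1],nums[4] → 8 9 12 10 10 10 9 9
j=5: nums[5]=10 > 9 → no swap
j=6: nums[6]=9 ≤ 9 → i=2, swap nums[2],nums[6] → 8 9 9 10 10 10 12 9
final swap nums[3],nums[7] → 8 9 9 9 10 10 12 10; return 3
p = 3; k-1 = 1 < 3 ⇒ left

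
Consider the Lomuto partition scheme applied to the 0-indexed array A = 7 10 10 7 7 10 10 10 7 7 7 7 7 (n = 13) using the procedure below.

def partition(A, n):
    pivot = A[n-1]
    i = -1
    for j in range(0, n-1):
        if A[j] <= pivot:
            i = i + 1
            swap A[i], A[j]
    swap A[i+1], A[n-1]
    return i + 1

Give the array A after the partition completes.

7 7 7 7 7 7 7 7 10 10 10 10 10

pivot=7, i=-1
j=0: 7≤7, i=0, swap(0,0) ⇒ 7 10 10 7 7 10 10 10 7 7 7 7 7
j=1: 10>7, skip
j=2: 10>7, skip
j=3: 7≤7, i=1, swap(1,3) ⇒ 7 7 10 10 7 10 10 10 7 7 7 7 7
j=4: 7≤7, i=2, swap(2,4) ⇒ 7 7 7 10 10 10 10 10 7 7 7 7 7
j=5: 10>7, skip
j=6: 10>7, skip
j=7: 10>7, skip
j=8: 7≤7, i=3, swap(3,8) ⇒ 7 7 7 7 10 10 10 10 10 7 7 7 7
j=9: 7≤7, i=4, swap(4,9) ⇒ 7 7 7 7 7 10 10 10 10 10 7 7 7
j=10: 7≤7, i=5, swap(5,10) ⇒ 7 7 7 7 7 7 10 10 10 10 10 7 7
j=11: 7≤7, i=6, swap(6,11) ⇒ 7 7 7 7 7 7 7 10 10 10 10 10 7
swap(7,12) ⇒ 7 7 7 7 7 7 7 7 10 10 10 10 10; return 7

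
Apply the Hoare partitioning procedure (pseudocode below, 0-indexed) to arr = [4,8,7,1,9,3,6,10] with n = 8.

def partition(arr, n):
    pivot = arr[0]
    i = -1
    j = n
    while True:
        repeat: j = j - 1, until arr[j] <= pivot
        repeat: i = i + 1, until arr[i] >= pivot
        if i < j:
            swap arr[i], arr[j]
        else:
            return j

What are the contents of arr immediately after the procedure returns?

pivot = arr[0] = 4; i = -1, j = 8
j→5 (arr[5]=3≤4), i→0 (arr[0]=4≥4); i<j, swap → [3,8,7,1,9,4,6,10]
j→3 (arr[3]=1≤4), i→1 (arr[1]=8≥4); i<j, swap → [3,1,7,8,9,4,6,10]
j→1, i→2; i≥j, return j=1. arr = [3,1,7,8,9,4,6,10]

[3,1,7,8,9,4,6,10]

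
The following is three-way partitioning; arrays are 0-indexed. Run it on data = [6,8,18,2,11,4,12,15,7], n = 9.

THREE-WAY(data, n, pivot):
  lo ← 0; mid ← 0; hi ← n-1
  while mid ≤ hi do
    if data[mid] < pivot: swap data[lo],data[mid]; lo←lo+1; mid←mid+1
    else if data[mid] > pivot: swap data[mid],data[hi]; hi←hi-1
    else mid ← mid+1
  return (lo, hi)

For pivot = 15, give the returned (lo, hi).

pivot = 15; lo=0, mid=0, hi=8
data[mid]=6<15: swap data[0],data[0]; lo=1,mid=1 → [6,8,18,2,11,4,12,15,7]
data[mid]=8<15: swap data[1],data[1]; lo=2,mid=2 → [6,8,18,2,11,4,12,15,7]
data[mid]=18>15: swap data[2],data[8]; hi=7 → [6,8,7,2,11,4,12,15,18]
data[mid]=7<15: swap data[2],data[2]; lo=3,mid=3 → [6,8,7,2,11,4,12,15,18]
data[mid]=2<15: swap data[3],data[3]; lo=4,mid=4 → [6,8,7,2,11,4,12,15,18]
data[mid]=11<15: swap data[4],data[4]; lo=5,mid=5 → [6,8,7,2,11,4,12,15,18]
data[mid]=4<15: swap data[5],data[5]; lo=6,mid=6 → [6,8,7,2,11,4,12,15,18]
data[mid]=12<15: swap data[6],data[6]; lo=7,mid=7 → [6,8,7,2,11,4,12,15,18]
data[mid]=15=15: mid=8
end: lo=7, hi=7; data = [6,8,7,2,11,4,12,15,18]

(7, 7)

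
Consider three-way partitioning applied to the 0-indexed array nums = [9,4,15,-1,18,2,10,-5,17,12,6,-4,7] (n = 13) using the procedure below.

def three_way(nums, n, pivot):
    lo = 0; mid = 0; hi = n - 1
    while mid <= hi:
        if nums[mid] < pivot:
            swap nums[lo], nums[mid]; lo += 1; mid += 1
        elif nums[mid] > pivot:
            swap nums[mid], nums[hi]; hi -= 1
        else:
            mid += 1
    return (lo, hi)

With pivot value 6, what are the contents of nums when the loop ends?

[-4,4,-1,-5,2,6,10,17,12,18,15,7,9]

pivot = 6; lo=0, mid=0, hi=12
nums[mid]=9>6: swap nums[0],nums[12]; hi=11 → [7,4,15,-1,18,2,10,-5,17,12,6,-4,9]
nums[mid]=7>6: swap nums[0],nums[11]; hi=10 → [-4,4,15,-1,18,2,10,-5,17,12,6,7,9]
nums[mid]=-4<6: swap nums[0],nums[0]; lo=1,mid=1 → [-4,4,15,-1,18,2,10,-5,17,12,6,7,9]
nums[mid]=4<6: swap nums[1],nums[1]; lo=2,mid=2 → [-4,4,15,-1,18,2,10,-5,17,12,6,7,9]
nums[mid]=15>6: swap nums[2],nums[10]; hi=9 → [-4,4,6,-1,18,2,10,-5,17,12,15,7,9]
nums[mid]=6=6: mid=3
nums[mid]=-1<6: swap nums[2],nums[3]; lo=3,mid=4 → [-4,4,-1,6,18,2,10,-5,17,12,15,7,9]
nums[mid]=18>6: swap nums[4],nums[9]; hi=8 → [-4,4,-1,6,12,2,10,-5,17,18,15,7,9]
nums[mid]=12>6: swap nums[4],nums[8]; hi=7 → [-4,4,-1,6,17,2,10,-5,12,18,15,7,9]
nums[mid]=17>6: swap nums[4],nums[7]; hi=6 → [-4,4,-1,6,-5,2,10,17,12,18,15,7,9]
nums[mid]=-5<6: swap nums[3],nums[4]; lo=4,mid=5 → [-4,4,-1,-5,6,2,10,17,12,18,15,7,9]
nums[mid]=2<6: swap nums[4],nums[5]; lo=5,mid=6 → [-4,4,-1,-5,2,6,10,17,12,18,15,7,9]
nums[mid]=10>6: swap nums[6],nums[6]; hi=5 → [-4,4,-1,-5,2,6,10,17,12,18,15,7,9]
end: lo=5, hi=5; nums = [-4,4,-1,-5,2,6,10,17,12,18,15,7,9]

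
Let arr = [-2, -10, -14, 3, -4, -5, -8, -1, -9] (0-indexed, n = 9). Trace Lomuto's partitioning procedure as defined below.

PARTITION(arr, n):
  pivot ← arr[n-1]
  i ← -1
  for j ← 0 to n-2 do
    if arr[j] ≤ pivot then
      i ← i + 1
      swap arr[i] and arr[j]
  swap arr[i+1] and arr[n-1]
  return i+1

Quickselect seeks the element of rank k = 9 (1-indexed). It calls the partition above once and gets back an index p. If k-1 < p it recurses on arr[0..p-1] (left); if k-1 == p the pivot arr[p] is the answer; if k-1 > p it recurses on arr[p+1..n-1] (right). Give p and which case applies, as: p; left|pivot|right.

pivot = arr[8] = -9; i = -1
j=0: arr[0]=-2 > -9 → no swap
j=1: arr[1]=-10 ≤ -9 → i=0, swap arr[0],arr[1] → [-10, -2, -14, 3, -4, -5, -8, -1, -9]
j=2: arr[2]=-14 ≤ -9 → i=1, swap arr[1],arr[2] → [-10, -14, -2, 3, -4, -5, -8, -1, -9]
j=3: arr[3]=3 > -9 → no swap
j=4: arr[4]=-4 > -9 → no swap
j=5: arr[5]=-5 > -9 → no swap
j=6: arr[6]=-8 > -9 → no swap
j=7: arr[7]=-1 > -9 → no swap
final swap arr[2],arr[8] → [-10, -14, -9, 3, -4, -5, -8, -1, -2]; return 2
p = 2; k-1 = 8 > 2 ⇒ right

2; right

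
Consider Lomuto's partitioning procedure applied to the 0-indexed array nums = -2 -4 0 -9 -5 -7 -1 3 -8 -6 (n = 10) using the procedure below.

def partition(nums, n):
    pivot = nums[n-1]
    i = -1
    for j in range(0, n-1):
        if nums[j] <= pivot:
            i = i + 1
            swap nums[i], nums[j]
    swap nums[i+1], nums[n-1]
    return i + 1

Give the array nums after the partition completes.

pivot = nums[9] = -6; i = -1
j=0: nums[0]=-2 > -6 → no swap
j=1: nums[1]=-4 > -6 → no swap
j=2: nums[2]=0 > -6 → no swap
j=3: nums[3]=-9 ≤ -6 → i=0, swap nums[0],nums[3] → -9 -4 0 -2 -5 -7 -1 3 -8 -6
j=4: nums[4]=-5 > -6 → no swap
j=5: nums[5]=-7 ≤ -6 → i=1, swap nums[1],nums[5] → -9 -7 0 -2 -5 -4 -1 3 -8 -6
j=6: nums[6]=-1 > -6 → no swap
j=7: nums[7]=3 > -6 → no swap
j=8: nums[8]=-8 ≤ -6 → i=2, swap nums[2],nums[8] → -9 -7 -8 -2 -5 -4 -1 3 0 -6
final swap nums[3],nums[9] → -9 -7 -8 -6 -5 -4 -1 3 0 -2; return 3

-9 -7 -8 -6 -5 -4 -1 3 0 -2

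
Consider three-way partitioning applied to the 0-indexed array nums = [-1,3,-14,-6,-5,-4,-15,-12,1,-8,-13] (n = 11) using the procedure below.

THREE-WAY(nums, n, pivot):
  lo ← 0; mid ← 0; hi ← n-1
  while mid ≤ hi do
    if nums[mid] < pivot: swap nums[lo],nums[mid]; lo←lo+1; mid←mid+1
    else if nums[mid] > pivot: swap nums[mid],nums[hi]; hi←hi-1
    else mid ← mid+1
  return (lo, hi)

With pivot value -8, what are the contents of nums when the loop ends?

[-13,-14,-12,-15,-8,-4,-5,1,-6,3,-1]

lo=0 mid=0 hi=10
-1>-8: swap(0,10), hi=9 ⇒ [-13,3,-14,-6,-5,-4,-15,-12,1,-8,-1]
-13<-8: swap(0,0), lo=1 mid=1 ⇒ [-13,3,-14,-6,-5,-4,-15,-12,1,-8,-1]
3>-8: swap(1,9), hi=8 ⇒ [-13,-8,-14,-6,-5,-4,-15,-12,1,3,-1]
-8=-8: mid=2
-14<-8: swap(1,2), lo=2 mid=3 ⇒ [-13,-14,-8,-6,-5,-4,-15,-12,1,3,-1]
-6>-8: swap(3,8), hi=7 ⇒ [-13,-14,-8,1,-5,-4,-15,-12,-6,3,-1]
1>-8: swap(3,7), hi=6 ⇒ [-13,-14,-8,-12,-5,-4,-15,1,-6,3,-1]
-12<-8: swap(2,3), lo=3 mid=4 ⇒ [-13,-14,-12,-8,-5,-4,-15,1,-6,3,-1]
-5>-8: swap(4,6), hi=5 ⇒ [-13,-14,-12,-8,-15,-4,-5,1,-6,3,-1]
-15<-8: swap(3,4), lo=4 mid=5 ⇒ [-13,-14,-12,-15,-8,-4,-5,1,-6,3,-1]
-4>-8: swap(5,5), hi=4 ⇒ [-13,-14,-12,-15,-8,-4,-5,1,-6,3,-1]
done. lo=4 hi=4; nums=[-13,-14,-12,-15,-8,-4,-5,1,-6,3,-1]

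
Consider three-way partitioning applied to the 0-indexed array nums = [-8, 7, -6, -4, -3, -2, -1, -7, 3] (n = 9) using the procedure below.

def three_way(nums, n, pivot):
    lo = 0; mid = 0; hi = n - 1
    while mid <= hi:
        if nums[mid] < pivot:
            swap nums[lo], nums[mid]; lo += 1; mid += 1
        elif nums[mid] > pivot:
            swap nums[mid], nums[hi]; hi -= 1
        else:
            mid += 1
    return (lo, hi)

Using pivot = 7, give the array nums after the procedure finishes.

[-8, -6, -4, -3, -2, -1, -7, 3, 7]

pivot = 7; lo=0, mid=0, hi=8
nums[mid]=-8<7: swap nums[0],nums[0]; lo=1,mid=1 → [-8, 7, -6, -4, -3, -2, -1, -7, 3]
nums[mid]=7=7: mid=2
nums[mid]=-6<7: swap nums[1],nums[2]; lo=2,mid=3 → [-8, -6, 7, -4, -3, -2, -1, -7, 3]
nums[mid]=-4<7: swap nums[2],nums[3]; lo=3,mid=4 → [-8, -6, -4, 7, -3, -2, -1, -7, 3]
nums[mid]=-3<7: swap nums[3],nums[4]; lo=4,mid=5 → [-8, -6, -4, -3, 7, -2, -1, -7, 3]
nums[mid]=-2<7: swap nums[4],nums[5]; lo=5,mid=6 → [-8, -6, -4, -3, -2, 7, -1, -7, 3]
nums[mid]=-1<7: swap nums[5],nums[6]; lo=6,mid=7 → [-8, -6, -4, -3, -2, -1, 7, -7, 3]
nums[mid]=-7<7: swap nums[6],nums[7]; lo=7,mid=8 → [-8, -6, -4, -3, -2, -1, -7, 7, 3]
nums[mid]=3<7: swap nums[7],nums[8]; lo=8,mid=9 → [-8, -6, -4, -3, -2, -1, -7, 3, 7]
end: lo=8, hi=8; nums = [-8, -6, -4, -3, -2, -1, -7, 3, 7]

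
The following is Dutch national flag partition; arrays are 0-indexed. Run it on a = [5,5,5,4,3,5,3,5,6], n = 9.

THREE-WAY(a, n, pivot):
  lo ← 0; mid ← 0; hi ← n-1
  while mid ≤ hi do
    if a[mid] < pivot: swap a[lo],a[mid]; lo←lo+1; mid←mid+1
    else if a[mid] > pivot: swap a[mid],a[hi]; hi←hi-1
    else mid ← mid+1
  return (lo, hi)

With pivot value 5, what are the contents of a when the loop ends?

[4,3,3,5,5,5,5,5,6]

pivot = 5; lo=0, mid=0, hi=8
a[mid]=5=5: mid=1
a[mid]=5=5: mid=2
a[mid]=5=5: mid=3
a[mid]=4<5: swap a[0],a[3]; lo=1,mid=4 → [4,5,5,5,3,5,3,5,6]
a[mid]=3<5: swap a[1],a[4]; lo=2,mid=5 → [4,3,5,5,5,5,3,5,6]
a[mid]=5=5: mid=6
a[mid]=3<5: swap a[2],a[6]; lo=3,mid=7 → [4,3,3,5,5,5,5,5,6]
a[mid]=5=5: mid=8
a[mid]=6>5: swap a[8],a[8]; hi=7 → [4,3,3,5,5,5,5,5,6]
end: lo=3, hi=7; a = [4,3,3,5,5,5,5,5,6]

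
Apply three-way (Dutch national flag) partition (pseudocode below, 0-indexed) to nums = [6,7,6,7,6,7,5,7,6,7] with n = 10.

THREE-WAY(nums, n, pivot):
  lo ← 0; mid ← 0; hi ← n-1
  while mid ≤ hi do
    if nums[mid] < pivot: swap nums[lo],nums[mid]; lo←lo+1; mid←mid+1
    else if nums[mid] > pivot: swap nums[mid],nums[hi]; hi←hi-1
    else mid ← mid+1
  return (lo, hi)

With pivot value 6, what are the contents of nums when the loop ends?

[5,6,6,6,6,7,7,7,7,7]

pivot = 6; lo=0, mid=0, hi=9
nums[mid]=6=6: mid=1
nums[mid]=7>6: swap nums[1],nums[9]; hi=8 → [6,7,6,7,6,7,5,7,6,7]
nums[mid]=7>6: swap nums[1],nums[8]; hi=7 → [6,6,6,7,6,7,5,7,7,7]
nums[mid]=6=6: mid=2
nums[mid]=6=6: mid=3
nums[mid]=7>6: swap nums[3],nums[7]; hi=6 → [6,6,6,7,6,7,5,7,7,7]
nums[mid]=7>6: swap nums[3],nums[6]; hi=5 → [6,6,6,5,6,7,7,7,7,7]
nums[mid]=5<6: swap nums[0],nums[3]; lo=1,mid=4 → [5,6,6,6,6,7,7,7,7,7]
nums[mid]=6=6: mid=5
nums[mid]=7>6: swap nums[5],nums[5]; hi=4 → [5,6,6,6,6,7,7,7,7,7]
end: lo=1, hi=4; nums = [5,6,6,6,6,7,7,7,7,7]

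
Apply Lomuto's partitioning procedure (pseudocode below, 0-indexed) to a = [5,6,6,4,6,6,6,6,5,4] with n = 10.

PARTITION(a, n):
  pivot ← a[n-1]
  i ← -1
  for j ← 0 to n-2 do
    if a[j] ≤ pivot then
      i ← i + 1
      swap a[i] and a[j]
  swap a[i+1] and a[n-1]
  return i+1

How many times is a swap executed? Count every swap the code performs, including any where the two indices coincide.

pivot = a[9] = 4; i = -1
j=0: a[0]=5 > 4 → no swap
j=1: a[1]=6 > 4 → no swap
j=2: a[2]=6 > 4 → no swap
j=3: a[3]=4 ≤ 4 → i=0, swap a[0],a[3] → [4,6,6,5,6,6,6,6,5,4]
j=4: a[4]=6 > 4 → no swap
j=5: a[5]=6 > 4 → no swap
j=6: a[6]=6 > 4 → no swap
j=7: a[7]=6 > 4 → no swap
j=8: a[8]=5 > 4 → no swap
final swap a[1],a[9] → [4,4,6,5,6,6,6,6,5,6]; return 1

2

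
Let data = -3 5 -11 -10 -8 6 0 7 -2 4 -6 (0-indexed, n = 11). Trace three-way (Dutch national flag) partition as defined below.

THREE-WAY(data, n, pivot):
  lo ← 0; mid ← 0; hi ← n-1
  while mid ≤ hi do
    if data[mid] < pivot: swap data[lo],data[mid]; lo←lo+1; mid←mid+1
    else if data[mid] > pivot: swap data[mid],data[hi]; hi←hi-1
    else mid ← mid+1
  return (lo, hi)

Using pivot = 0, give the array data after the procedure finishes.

pivot = 0; lo=0, mid=0, hi=10
data[mid]=-3<0: swap data[0],data[0]; lo=1,mid=1 → -3 5 -11 -10 -8 6 0 7 -2 4 -6
data[mid]=5>0: swap data[1],data[10]; hi=9 → -3 -6 -11 -10 -8 6 0 7 -2 4 5
data[mid]=-6<0: swap data[1],data[1]; lo=2,mid=2 → -3 -6 -11 -10 -8 6 0 7 -2 4 5
data[mid]=-11<0: swap data[2],data[2]; lo=3,mid=3 → -3 -6 -11 -10 -8 6 0 7 -2 4 5
data[mid]=-10<0: swap data[3],data[3]; lo=4,mid=4 → -3 -6 -11 -10 -8 6 0 7 -2 4 5
data[mid]=-8<0: swap data[4],data[4]; lo=5,mid=5 → -3 -6 -11 -10 -8 6 0 7 -2 4 5
data[mid]=6>0: swap data[5],data[9]; hi=8 → -3 -6 -11 -10 -8 4 0 7 -2 6 5
data[mid]=4>0: swap data[5],data[8]; hi=7 → -3 -6 -11 -10 -8 -2 0 7 4 6 5
data[mid]=-2<0: swap data[5],data[5]; lo=6,mid=6 → -3 -6 -11 -10 -8 -2 0 7 4 6 5
data[mid]=0=0: mid=7
data[mid]=7>0: swap data[7],data[7]; hi=6 → -3 -6 -11 -10 -8 -2 0 7 4 6 5
end: lo=6, hi=6; data = -3 -6 -11 -10 -8 -2 0 7 4 6 5

-3 -6 -11 -10 -8 -2 0 7 4 6 5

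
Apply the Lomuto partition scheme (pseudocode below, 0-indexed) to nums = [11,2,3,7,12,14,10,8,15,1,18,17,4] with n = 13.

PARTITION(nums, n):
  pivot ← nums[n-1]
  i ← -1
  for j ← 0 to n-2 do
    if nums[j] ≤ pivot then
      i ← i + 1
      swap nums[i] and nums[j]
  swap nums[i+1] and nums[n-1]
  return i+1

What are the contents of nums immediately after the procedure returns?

[2,3,1,4,12,14,10,8,15,11,18,17,7]

pivot=4, i=-1
j=0: 11>4, skip
j=1: 2≤4, i=0, swap(0,1) ⇒ [2,11,3,7,12,14,10,8,15,1,18,17,4]
j=2: 3≤4, i=1, swap(1,2) ⇒ [2,3,11,7,12,14,10,8,15,1,18,17,4]
j=3: 7>4, skip
j=4: 12>4, skip
j=5: 14>4, skip
j=6: 10>4, skip
j=7: 8>4, skip
j=8: 15>4, skip
j=9: 1≤4, i=2, swap(2,9) ⇒ [2,3,1,7,12,14,10,8,15,11,18,17,4]
j=10: 18>4, skip
j=11: 17>4, skip
swap(3,12) ⇒ [2,3,1,4,12,14,10,8,15,11,18,17,7]; return 3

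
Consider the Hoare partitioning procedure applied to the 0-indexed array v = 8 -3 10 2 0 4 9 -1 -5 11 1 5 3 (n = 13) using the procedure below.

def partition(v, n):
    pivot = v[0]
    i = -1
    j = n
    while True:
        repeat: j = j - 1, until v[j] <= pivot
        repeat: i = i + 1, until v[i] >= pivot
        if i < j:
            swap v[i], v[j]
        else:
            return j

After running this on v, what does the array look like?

pivot=8
j stops at 12 (3), i stops at 0 (8); swap ⇒ 3 -3 10 2 0 4 9 -1 -5 11 1 5 8
j stops at 11 (5), i stops at 2 (10); swap ⇒ 3 -3 5 2 0 4 9 -1 -5 11 1 10 8
j stops at 10 (1), i stops at 6 (9); swap ⇒ 3 -3 5 2 0 4 1 -1 -5 11 9 10 8
j stops at 8, i stops at 9; i≥j ⇒ return 8. v=3 -3 5 2 0 4 1 -1 -5 11 9 10 8

3 -3 5 2 0 4 1 -1 -5 11 9 10 8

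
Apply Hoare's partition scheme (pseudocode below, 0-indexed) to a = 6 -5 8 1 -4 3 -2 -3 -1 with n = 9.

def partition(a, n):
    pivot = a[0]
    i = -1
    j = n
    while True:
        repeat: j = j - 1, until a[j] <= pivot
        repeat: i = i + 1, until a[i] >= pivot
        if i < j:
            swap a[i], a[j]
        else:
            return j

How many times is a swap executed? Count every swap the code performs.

pivot=6
j stops at 8 (-1), i stops at 0 (6); swap ⇒ -1 -5 8 1 -4 3 -2 -3 6
j stops at 7 (-3), i stops at 2 (8); swap ⇒ -1 -5 -3 1 -4 3 -2 8 6
j stops at 6, i stops at 7; i≥j ⇒ return 6. a=-1 -5 -3 1 -4 3 -2 8 6

2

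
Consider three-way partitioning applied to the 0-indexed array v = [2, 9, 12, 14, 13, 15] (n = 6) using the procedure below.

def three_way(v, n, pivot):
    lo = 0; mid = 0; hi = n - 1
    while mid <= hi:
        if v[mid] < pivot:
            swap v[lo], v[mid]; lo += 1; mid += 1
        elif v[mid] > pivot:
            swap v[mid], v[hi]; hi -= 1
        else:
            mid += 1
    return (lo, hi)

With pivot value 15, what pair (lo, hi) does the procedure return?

(5, 5)

lo=0 mid=0 hi=5
2<15: swap(0,0), lo=1 mid=1 ⇒ [2, 9, 12, 14, 13, 15]
9<15: swap(1,1), lo=2 mid=2 ⇒ [2, 9, 12, 14, 13, 15]
12<15: swap(2,2), lo=3 mid=3 ⇒ [2, 9, 12, 14, 13, 15]
14<15: swap(3,3), lo=4 mid=4 ⇒ [2, 9, 12, 14, 13, 15]
13<15: swap(4,4), lo=5 mid=5 ⇒ [2, 9, 12, 14, 13, 15]
15=15: mid=6
done. lo=5 hi=5; v=[2, 9, 12, 14, 13, 15]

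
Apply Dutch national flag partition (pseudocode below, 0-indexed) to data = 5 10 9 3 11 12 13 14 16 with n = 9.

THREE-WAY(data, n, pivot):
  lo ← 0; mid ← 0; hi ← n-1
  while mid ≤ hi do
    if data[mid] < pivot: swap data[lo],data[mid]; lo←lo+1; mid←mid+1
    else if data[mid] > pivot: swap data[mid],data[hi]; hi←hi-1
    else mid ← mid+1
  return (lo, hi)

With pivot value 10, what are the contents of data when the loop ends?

5 9 3 10 12 13 14 16 11

lo=0 mid=0 hi=8
5<10: swap(0,0), lo=1 mid=1 ⇒ 5 10 9 3 11 12 13 14 16
10=10: mid=2
9<10: swap(1,2), lo=2 mid=3 ⇒ 5 9 10 3 11 12 13 14 16
3<10: swap(2,3), lo=3 mid=4 ⇒ 5 9 3 10 11 12 13 14 16
11>10: swap(4,8), hi=7 ⇒ 5 9 3 10 16 12 13 14 11
16>10: swap(4,7), hi=6 ⇒ 5 9 3 10 14 12 13 16 11
14>10: swap(4,6), hi=5 ⇒ 5 9 3 10 13 12 14 16 11
13>10: swap(4,5), hi=4 ⇒ 5 9 3 10 12 13 14 16 11
12>10: swap(4,4), hi=3 ⇒ 5 9 3 10 12 13 14 16 11
done. lo=3 hi=3; data=5 9 3 10 12 13 14 16 11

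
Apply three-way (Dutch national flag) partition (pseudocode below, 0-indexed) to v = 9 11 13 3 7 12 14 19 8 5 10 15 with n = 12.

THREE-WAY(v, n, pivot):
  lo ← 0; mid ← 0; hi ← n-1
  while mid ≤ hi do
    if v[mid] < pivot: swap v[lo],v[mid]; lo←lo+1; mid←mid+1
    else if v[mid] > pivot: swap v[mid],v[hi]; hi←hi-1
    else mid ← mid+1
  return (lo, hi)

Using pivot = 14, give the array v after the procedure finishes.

9 11 13 3 7 12 10 8 5 14 15 19

lo=0 mid=0 hi=11
9<14: swap(0,0), lo=1 mid=1 ⇒ 9 11 13 3 7 12 14 19 8 5 10 15
11<14: swap(1,1), lo=2 mid=2 ⇒ 9 11 13 3 7 12 14 19 8 5 10 15
13<14: swap(2,2), lo=3 mid=3 ⇒ 9 11 13 3 7 12 14 19 8 5 10 15
3<14: swap(3,3), lo=4 mid=4 ⇒ 9 11 13 3 7 12 14 19 8 5 10 15
7<14: swap(4,4), lo=5 mid=5 ⇒ 9 11 13 3 7 12 14 19 8 5 10 15
12<14: swap(5,5), lo=6 mid=6 ⇒ 9 11 13 3 7 12 14 19 8 5 10 15
14=14: mid=7
19>14: swap(7,11), hi=10 ⇒ 9 11 13 3 7 12 14 15 8 5 10 19
15>14: swap(7,10), hi=9 ⇒ 9 11 13 3 7 12 14 10 8 5 15 19
10<14: swap(6,7), lo=7 mid=8 ⇒ 9 11 13 3 7 12 10 14 8 5 15 19
8<14: swap(7,8), lo=8 mid=9 ⇒ 9 11 13 3 7 12 10 8 14 5 15 19
5<14: swap(8,9), lo=9 mid=10 ⇒ 9 11 13 3 7 12 10 8 5 14 15 19
done. lo=9 hi=9; v=9 11 13 3 7 12 10 8 5 14 15 19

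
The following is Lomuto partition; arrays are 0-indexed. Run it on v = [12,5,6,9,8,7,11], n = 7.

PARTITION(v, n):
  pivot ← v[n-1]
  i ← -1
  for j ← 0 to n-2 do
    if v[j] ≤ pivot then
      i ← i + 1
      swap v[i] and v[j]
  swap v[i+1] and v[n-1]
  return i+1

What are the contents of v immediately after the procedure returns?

[5,6,9,8,7,11,12]

pivot = v[6] = 11; i = -1
j=0: v[0]=12 > 11 → no swap
j=1: v[1]=5 ≤ 11 → i=0, swap v[0],v[1] → [5,12,6,9,8,7,11]
j=2: v[2]=6 ≤ 11 → i=1, swap v[1],v[2] → [5,6,12,9,8,7,11]
j=3: v[3]=9 ≤ 11 → i=2, swap v[2],v[3] → [5,6,9,12,8,7,11]
j=4: v[4]=8 ≤ 11 → i=3, swap v[3],v[4] → [5,6,9,8,12,7,11]
j=5: v[5]=7 ≤ 11 → i=4, swap v[4],v[5] → [5,6,9,8,7,12,11]
final swap v[5],v[6] → [5,6,9,8,7,11,12]; return 5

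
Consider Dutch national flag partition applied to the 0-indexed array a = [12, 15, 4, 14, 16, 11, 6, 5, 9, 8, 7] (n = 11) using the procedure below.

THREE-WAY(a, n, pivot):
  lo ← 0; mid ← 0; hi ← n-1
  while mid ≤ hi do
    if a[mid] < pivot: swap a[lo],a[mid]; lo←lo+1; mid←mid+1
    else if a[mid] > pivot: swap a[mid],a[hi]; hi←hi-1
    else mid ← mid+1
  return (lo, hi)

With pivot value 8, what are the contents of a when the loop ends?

[7, 4, 5, 6, 8, 11, 16, 9, 14, 15, 12]

lo=0 mid=0 hi=10
12>8: swap(0,10), hi=9 ⇒ [7, 15, 4, 14, 16, 11, 6, 5, 9, 8, 12]
7<8: swap(0,0), lo=1 mid=1 ⇒ [7, 15, 4, 14, 16, 11, 6, 5, 9, 8, 12]
15>8: swap(1,9), hi=8 ⇒ [7, 8, 4, 14, 16, 11, 6, 5, 9, 15, 12]
8=8: mid=2
4<8: swap(1,2), lo=2 mid=3 ⇒ [7, 4, 8, 14, 16, 11, 6, 5, 9, 15, 12]
14>8: swap(3,8), hi=7 ⇒ [7, 4, 8, 9, 16, 11, 6, 5, 14, 15, 12]
9>8: swap(3,7), hi=6 ⇒ [7, 4, 8, 5, 16, 11, 6, 9, 14, 15, 12]
5<8: swap(2,3), lo=3 mid=4 ⇒ [7, 4, 5, 8, 16, 11, 6, 9, 14, 15, 12]
16>8: swap(4,6), hi=5 ⇒ [7, 4, 5, 8, 6, 11, 16, 9, 14, 15, 12]
6<8: swap(3,4), lo=4 mid=5 ⇒ [7, 4, 5, 6, 8, 11, 16, 9, 14, 15, 12]
11>8: swap(5,5), hi=4 ⇒ [7, 4, 5, 6, 8, 11, 16, 9, 14, 15, 12]
done. lo=4 hi=4; a=[7, 4, 5, 6, 8, 11, 16, 9, 14, 15, 12]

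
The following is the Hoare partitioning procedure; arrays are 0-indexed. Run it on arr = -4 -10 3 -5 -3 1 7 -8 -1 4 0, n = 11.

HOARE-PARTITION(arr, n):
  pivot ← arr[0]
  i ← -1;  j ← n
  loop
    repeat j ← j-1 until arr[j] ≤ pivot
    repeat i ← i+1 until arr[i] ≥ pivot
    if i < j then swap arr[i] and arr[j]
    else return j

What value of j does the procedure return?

2

pivot = arr[0] = -4; i = -1, j = 11
j→7 (arr[7]=-8≤-4), i→0 (arr[0]=-4≥-4); i<j, swap → -8 -10 3 -5 -3 1 7 -4 -1 4 0
j→3 (arr[3]=-5≤-4), i→2 (arr[2]=3≥-4); i<j, swap → -8 -10 -5 3 -3 1 7 -4 -1 4 0
j→2, i→3; i≥j, return j=2. arr = -8 -10 -5 3 -3 1 7 -4 -1 4 0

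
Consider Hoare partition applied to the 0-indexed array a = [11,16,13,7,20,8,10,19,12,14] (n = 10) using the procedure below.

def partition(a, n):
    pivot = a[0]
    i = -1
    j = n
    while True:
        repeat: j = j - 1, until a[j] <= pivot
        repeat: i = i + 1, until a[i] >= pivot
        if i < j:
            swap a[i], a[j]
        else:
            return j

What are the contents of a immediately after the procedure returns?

pivot = a[0] = 11; i = -1, j = 10
j→6 (a[6]=10≤11), i→0 (a[0]=11≥11); i<j, swap → [10,16,13,7,20,8,11,19,12,14]
j→5 (a[5]=8≤11), i→1 (a[1]=16≥11); i<j, swap → [10,8,13,7,20,16,11,19,12,14]
j→3 (a[3]=7≤11), i→2 (a[2]=13≥11); i<j, swap → [10,8,7,13,20,16,11,19,12,14]
j→2, i→3; i≥j, return j=2. a = [10,8,7,13,20,16,11,19,12,14]

[10,8,7,13,20,16,11,19,12,14]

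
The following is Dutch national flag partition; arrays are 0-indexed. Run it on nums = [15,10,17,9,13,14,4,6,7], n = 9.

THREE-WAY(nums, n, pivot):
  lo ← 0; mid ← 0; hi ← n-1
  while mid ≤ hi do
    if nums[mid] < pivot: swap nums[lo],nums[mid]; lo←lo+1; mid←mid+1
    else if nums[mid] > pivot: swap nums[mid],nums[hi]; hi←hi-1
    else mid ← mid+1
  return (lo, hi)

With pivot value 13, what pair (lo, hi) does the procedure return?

pivot = 13; lo=0, mid=0, hi=8
nums[mid]=15>13: swap nums[0],nums[8]; hi=7 → [7,10,17,9,13,14,4,6,15]
nums[mid]=7<13: swap nums[0],nums[0]; lo=1,mid=1 → [7,10,17,9,13,14,4,6,15]
nums[mid]=10<13: swap nums[1],nums[1]; lo=2,mid=2 → [7,10,17,9,13,14,4,6,15]
nums[mid]=17>13: swap nums[2],nums[7]; hi=6 → [7,10,6,9,13,14,4,17,15]
nums[mid]=6<13: swap nums[2],nums[2]; lo=3,mid=3 → [7,10,6,9,13,14,4,17,15]
nums[mid]=9<13: swap nums[3],nums[3]; lo=4,mid=4 → [7,10,6,9,13,14,4,17,15]
nums[mid]=13=13: mid=5
nums[mid]=14>13: swap nums[5],nums[6]; hi=5 → [7,10,6,9,13,4,14,17,15]
nums[mid]=4<13: swap nums[4],nums[5]; lo=5,mid=6 → [7,10,6,9,4,13,14,17,15]
end: lo=5, hi=5; nums = [7,10,6,9,4,13,14,17,15]

(5, 5)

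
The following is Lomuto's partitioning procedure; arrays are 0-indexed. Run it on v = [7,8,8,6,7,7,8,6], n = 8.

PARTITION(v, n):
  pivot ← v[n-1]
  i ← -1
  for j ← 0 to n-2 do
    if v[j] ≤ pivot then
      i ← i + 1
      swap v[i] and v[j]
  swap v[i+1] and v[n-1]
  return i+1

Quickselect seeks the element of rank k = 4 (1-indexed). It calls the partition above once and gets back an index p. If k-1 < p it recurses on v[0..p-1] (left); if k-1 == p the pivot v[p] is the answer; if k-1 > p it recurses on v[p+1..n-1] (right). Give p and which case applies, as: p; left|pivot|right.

1; right

pivot = v[7] = 6; i = -1
j=0: v[0]=7 > 6 → no swap
j=1: v[1]=8 > 6 → no swap
j=2: v[2]=8 > 6 → no swap
j=3: v[3]=6 ≤ 6 → i=0, swap v[0],v[3] → [6,8,8,7,7,7,8,6]
j=4: v[4]=7 > 6 → no swap
j=5: v[5]=7 > 6 → no swap
j=6: v[6]=8 > 6 → no swap
final swap v[1],v[7] → [6,6,8,7,7,7,8,8]; return 1
p = 1; k-1 = 3 > 1 ⇒ right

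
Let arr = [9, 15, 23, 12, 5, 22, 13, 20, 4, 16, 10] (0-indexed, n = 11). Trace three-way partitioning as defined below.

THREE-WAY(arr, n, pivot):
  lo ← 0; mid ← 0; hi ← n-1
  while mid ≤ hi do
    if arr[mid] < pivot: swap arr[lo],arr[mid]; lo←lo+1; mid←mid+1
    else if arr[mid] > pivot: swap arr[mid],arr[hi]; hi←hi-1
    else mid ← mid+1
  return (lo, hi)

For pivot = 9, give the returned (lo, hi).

(2, 2)

pivot = 9; lo=0, mid=0, hi=10
arr[mid]=9=9: mid=1
arr[mid]=15>9: swap arr[1],arr[10]; hi=9 → [9, 10, 23, 12, 5, 22, 13, 20, 4, 16, 15]
arr[mid]=10>9: swap arr[1],arr[9]; hi=8 → [9, 16, 23, 12, 5, 22, 13, 20, 4, 10, 15]
arr[mid]=16>9: swap arr[1],arr[8]; hi=7 → [9, 4, 23, 12, 5, 22, 13, 20, 16, 10, 15]
arr[mid]=4<9: swap arr[0],arr[1]; lo=1,mid=2 → [4, 9, 23, 12, 5, 22, 13, 20, 16, 10, 15]
arr[mid]=23>9: swap arr[2],arr[7]; hi=6 → [4, 9, 20, 12, 5, 22, 13, 23, 16, 10, 15]
arr[mid]=20>9: swap arr[2],arr[6]; hi=5 → [4, 9, 13, 12, 5, 22, 20, 23, 16, 10, 15]
arr[mid]=13>9: swap arr[2],arr[5]; hi=4 → [4, 9, 22, 12, 5, 13, 20, 23, 16, 10, 15]
arr[mid]=22>9: swap arr[2],arr[4]; hi=3 → [4, 9, 5, 12, 22, 13, 20, 23, 16, 10, 15]
arr[mid]=5<9: swap arr[1],arr[2]; lo=2,mid=3 → [4, 5, 9, 12, 22, 13, 20, 23, 16, 10, 15]
arr[mid]=12>9: swap arr[3],arr[3]; hi=2 → [4, 5, 9, 12, 22, 13, 20, 23, 16, 10, 15]
end: lo=2, hi=2; arr = [4, 5, 9, 12, 22, 13, 20, 23, 16, 10, 15]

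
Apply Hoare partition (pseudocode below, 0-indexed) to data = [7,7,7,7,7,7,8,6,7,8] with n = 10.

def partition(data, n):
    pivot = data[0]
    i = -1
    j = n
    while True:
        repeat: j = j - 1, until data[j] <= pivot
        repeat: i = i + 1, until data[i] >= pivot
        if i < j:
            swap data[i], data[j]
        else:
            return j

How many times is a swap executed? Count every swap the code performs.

4

pivot=7
j stops at 8 (7), i stops at 0 (7); swap ⇒ [7,7,7,7,7,7,8,6,7,8]
j stops at 7 (6), i stops at 1 (7); swap ⇒ [7,6,7,7,7,7,8,7,7,8]
j stops at 5 (7), i stops at 2 (7); swap ⇒ [7,6,7,7,7,7,8,7,7,8]
j stops at 4 (7), i stops at 3 (7); swap ⇒ [7,6,7,7,7,7,8,7,7,8]
j stops at 3, i stops at 4; i≥j ⇒ return 3. data=[7,6,7,7,7,7,8,7,7,8]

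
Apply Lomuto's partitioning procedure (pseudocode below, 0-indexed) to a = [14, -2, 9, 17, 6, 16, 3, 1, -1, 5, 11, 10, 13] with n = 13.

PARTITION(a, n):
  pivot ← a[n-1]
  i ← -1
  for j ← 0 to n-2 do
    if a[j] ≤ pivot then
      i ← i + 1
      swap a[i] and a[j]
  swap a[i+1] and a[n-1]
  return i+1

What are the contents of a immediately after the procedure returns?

[-2, 9, 6, 3, 1, -1, 5, 11, 10, 13, 14, 16, 17]

pivot = a[12] = 13; i = -1
j=0: a[0]=14 > 13 → no swap
j=1: a[1]=-2 ≤ 13 → i=0, swap a[0],a[1] → [-2, 14, 9, 17, 6, 16, 3, 1, -1, 5, 11, 10, 13]
j=2: a[2]=9 ≤ 13 → i=1, swap a[1],a[2] → [-2, 9, 14, 17, 6, 16, 3, 1, -1, 5, 11, 10, 13]
j=3: a[3]=17 > 13 → no swap
j=4: a[4]=6 ≤ 13 → i=2, swap a[2],a[4] → [-2, 9, 6, 17, 14, 16, 3, 1, -1, 5, 11, 10, 13]
j=5: a[5]=16 > 13 → no swap
j=6: a[6]=3 ≤ 13 → i=3, swap a[3],a[6] → [-2, 9, 6, 3, 14, 16, 17, 1, -1, 5, 11, 10, 13]
j=7: a[7]=1 ≤ 13 → i=4, swap a[4],a[7] → [-2, 9, 6, 3, 1, 16, 17, 14, -1, 5, 11, 10, 13]
j=8: a[8]=-1 ≤ 13 → i=5, swap a[5],a[8] → [-2, 9, 6, 3, 1, -1, 17, 14, 16, 5, 11, 10, 13]
j=9: a[9]=5 ≤ 13 → i=6, swap a[6],a[9] → [-2, 9, 6, 3, 1, -1, 5, 14, 16, 17, 11, 10, 13]
j=10: a[10]=11 ≤ 13 → i=7, swap a[7],a[10] → [-2, 9, 6, 3, 1, -1, 5, 11, 16, 17, 14, 10, 13]
j=11: a[11]=10 ≤ 13 → i=8, swap a[8],a[11] → [-2, 9, 6, 3, 1, -1, 5, 11, 10, 17, 14, 16, 13]
final swap a[9],a[12] → [-2, 9, 6, 3, 1, -1, 5, 11, 10, 13, 14, 16, 17]; return 9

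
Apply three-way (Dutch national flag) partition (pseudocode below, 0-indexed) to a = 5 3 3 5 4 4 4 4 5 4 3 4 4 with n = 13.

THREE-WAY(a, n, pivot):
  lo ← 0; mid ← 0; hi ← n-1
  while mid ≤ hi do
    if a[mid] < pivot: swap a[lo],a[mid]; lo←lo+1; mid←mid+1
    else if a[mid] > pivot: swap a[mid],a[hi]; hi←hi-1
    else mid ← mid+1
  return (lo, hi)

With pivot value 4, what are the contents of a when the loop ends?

3 3 3 4 4 4 4 4 4 4 5 5 5

lo=0 mid=0 hi=12
5>4: swap(0,12), hi=11 ⇒ 4 3 3 5 4 4 4 4 5 4 3 4 5
4=4: mid=1
3<4: swap(0,1), lo=1 mid=2 ⇒ 3 4 3 5 4 4 4 4 5 4 3 4 5
3<4: swap(1,2), lo=2 mid=3 ⇒ 3 3 4 5 4 4 4 4 5 4 3 4 5
5>4: swap(3,11), hi=10 ⇒ 3 3 4 4 4 4 4 4 5 4 3 5 5
4=4: mid=4
4=4: mid=5
4=4: mid=6
4=4: mid=7
4=4: mid=8
5>4: swap(8,10), hi=9 ⇒ 3 3 4 4 4 4 4 4 3 4 5 5 5
3<4: swap(2,8), lo=3 mid=9 ⇒ 3 3 3 4 4 4 4 4 4 4 5 5 5
4=4: mid=10
done. lo=3 hi=9; a=3 3 3 4 4 4 4 4 4 4 5 5 5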